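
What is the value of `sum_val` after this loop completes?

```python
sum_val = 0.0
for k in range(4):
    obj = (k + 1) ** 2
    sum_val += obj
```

Sum of squared losses 1² + 2² + ... + 4²
`sum_val` takes the values: 0.0 → 1.0 → 5.0 → 14.0 → 30.0

Answer: 30.0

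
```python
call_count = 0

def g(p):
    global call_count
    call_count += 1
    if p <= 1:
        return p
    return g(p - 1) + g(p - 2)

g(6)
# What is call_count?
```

Calls(p) = 1 + Calls(p-1) + Calls(p-2); Calls(0)=Calls(1)=1. For p=6 this gives 25.

Answer: 25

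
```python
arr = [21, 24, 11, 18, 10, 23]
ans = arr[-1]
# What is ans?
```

Trace:
`arr = [21, 24, 11, 18, 10, 23]` → arr = [21, 24, 11, 18, 10, 23]
`ans = arr[-1]` → ans = 23
So ans = 23

Answer: 23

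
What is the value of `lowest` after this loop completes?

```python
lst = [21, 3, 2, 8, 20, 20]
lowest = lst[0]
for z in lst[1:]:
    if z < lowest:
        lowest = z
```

Minimum of [21, 3, 2, 8, 20, 20]
`lowest` takes the values: 21 → 3 → 2

Answer: 2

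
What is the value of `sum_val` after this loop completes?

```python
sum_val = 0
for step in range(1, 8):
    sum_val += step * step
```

Sum of squares 1² to 7² = 140
`sum_val` takes the values: 0 → 1 → 5 → 14 → 30 → 55 → 91 → 140

Answer: 140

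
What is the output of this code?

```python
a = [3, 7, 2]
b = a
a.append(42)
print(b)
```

Key concept: basic list aliasing.
Step by step:
`a = [3, 7, 2]` → a = [3, 7, 2]
`b = a` → b = [3, 7, 2] (same object as a)
`a.append(42)` → a = [3, 7, 2, 42] (same object as b); b = [3, 7, 2, 42] (same object as a)
`print(b)` → prints [3, 7, 2, 42]

Answer: [3, 7, 2, 42]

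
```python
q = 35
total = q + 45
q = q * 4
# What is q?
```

Trace:
`q = 35` → q = 35
`total = q + 45` → total = 80
`q = q * 4` → q = 140
So q = 140

Answer: 140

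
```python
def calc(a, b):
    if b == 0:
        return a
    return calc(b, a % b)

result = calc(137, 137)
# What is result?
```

calc(137, 137) -> calc(137, 0) -> 137

Answer: 137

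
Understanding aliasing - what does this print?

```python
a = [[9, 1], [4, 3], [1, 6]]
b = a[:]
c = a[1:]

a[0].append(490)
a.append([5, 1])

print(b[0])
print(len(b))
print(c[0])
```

Key concept: slice with nested mutation.
Step by step:
`a = [[9, 1], [4, 3], [1, 6]]` → a = [[9, 1], [4, 3], [1, 6]]
`b = a[:]` → b = [[9, 1], [4, 3], [1, 6]]
`c = a[1:]` → c = [[4, 3], [1, 6]]
`a[0].append(490)` → a = [[9, 1, 490], [4, 3], [1, 6]]; b = [[9, 1, 490], [4, 3], [1, 6]]
`a.append([5, 1])` → a = [[9, 1, 490], [4, 3], [1, 6], [5, 1]]
`print(b[0])` → prints [9, 1, 490]
`print(len(b))` → prints 3
`print(c[0])` → prints [4, 3]

Answer:
[9, 1, 490]
3
[4, 3]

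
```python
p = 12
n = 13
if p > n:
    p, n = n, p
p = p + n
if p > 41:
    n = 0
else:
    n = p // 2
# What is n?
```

Trace:
`p = 12` → p = 12
`n = 13` → n = 13
`if p > n: ...` → p > n is False → no variable changes
`p = p + n` → p = 25
`if p > 41: ...` → p > 41 is False, take else branch → n = 12
So n = 12

Answer: 12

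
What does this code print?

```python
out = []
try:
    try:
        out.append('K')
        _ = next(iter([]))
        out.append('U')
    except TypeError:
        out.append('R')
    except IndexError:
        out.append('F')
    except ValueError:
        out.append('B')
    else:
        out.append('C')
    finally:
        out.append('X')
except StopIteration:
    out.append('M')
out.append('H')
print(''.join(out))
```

Execution trace: 'K' (try body) → 'X' (finally) → 'M' (outer except StopIteration) → 'H' (after the try/except). Output: KXMH

Answer: KXMH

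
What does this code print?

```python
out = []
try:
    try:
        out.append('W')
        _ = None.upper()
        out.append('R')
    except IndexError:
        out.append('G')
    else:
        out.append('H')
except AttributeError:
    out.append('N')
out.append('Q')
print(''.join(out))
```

Execution trace: 'W' (try body) → 'N' (outer except AttributeError) → 'Q' (after the try/except). Output: WNQ

Answer: WNQ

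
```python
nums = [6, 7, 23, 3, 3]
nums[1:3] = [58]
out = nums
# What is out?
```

Trace:
`nums = [6, 7, 23, 3, 3]` → nums = [6, 7, 23, 3, 3]
`nums[1:3] = [58]` → nums = [6, 58, 3, 3]
`out = nums` → out = [6, 58, 3, 3]
So out = [6, 58, 3, 3]

Answer: [6, 58, 3, 3]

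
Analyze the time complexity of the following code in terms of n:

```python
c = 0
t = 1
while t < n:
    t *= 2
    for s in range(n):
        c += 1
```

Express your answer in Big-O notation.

Each loop level contributes: log n × n. Multiplying the contributions gives O(n log n).

Answer: O(n log n)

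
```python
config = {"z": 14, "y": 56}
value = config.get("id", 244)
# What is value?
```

Trace:
`config = {"z": 14, "y": 56}` → config = {'z': 14, 'y': 56}
`value = config.get("id", 244)` → value = 244
So value = 244

Answer: 244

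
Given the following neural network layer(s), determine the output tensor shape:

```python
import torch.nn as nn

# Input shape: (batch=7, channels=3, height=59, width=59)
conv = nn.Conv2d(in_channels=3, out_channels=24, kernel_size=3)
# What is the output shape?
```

Input: (7, 3, 59, 59) -> Output: (7, 24, 57, 57)

Answer: (7, 24, 57, 57)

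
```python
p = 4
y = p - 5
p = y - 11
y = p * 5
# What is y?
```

Trace:
`p = 4` → p = 4
`y = p - 5` → y = -1
`p = y - 11` → p = -12
`y = p * 5` → y = -60
So y = -60

Answer: -60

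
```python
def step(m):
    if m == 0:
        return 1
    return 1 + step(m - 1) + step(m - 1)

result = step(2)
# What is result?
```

step(m) = 1 + 2·step(m-1), step(0)=1. Closed form: (1+1)·2^2 - 1 = 7.

Answer: 7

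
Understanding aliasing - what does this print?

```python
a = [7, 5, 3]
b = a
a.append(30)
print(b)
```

Key concept: basic list aliasing.
Step by step:
`a = [7, 5, 3]` → a = [7, 5, 3]
`b = a` → b = [7, 5, 3] (same object as a)
`a.append(30)` → a = [7, 5, 3, 30] (same object as b); b = [7, 5, 3, 30] (same object as a)
`print(b)` → prints [7, 5, 3, 30]

Answer: [7, 5, 3, 30]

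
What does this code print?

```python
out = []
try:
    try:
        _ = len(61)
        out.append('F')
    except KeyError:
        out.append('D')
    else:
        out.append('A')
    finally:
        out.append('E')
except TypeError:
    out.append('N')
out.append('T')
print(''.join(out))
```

Execution trace: 'E' (finally) → 'N' (outer except TypeError) → 'T' (after the try/except). Output: ENT

Answer: ENT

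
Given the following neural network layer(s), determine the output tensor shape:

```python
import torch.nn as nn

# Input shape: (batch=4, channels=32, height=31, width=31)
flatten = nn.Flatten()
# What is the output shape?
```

Input: (4, 32, 31, 31) -> Output: (4, 30752)

Answer: (4, 30752)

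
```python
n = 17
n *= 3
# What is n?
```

Trace:
`n = 17` → n = 17
`n *= 3` → n = 51
So n = 51

Answer: 51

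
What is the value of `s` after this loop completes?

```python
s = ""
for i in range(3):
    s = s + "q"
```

Repeat 'q' 3 times
`s` takes the values: "" → "q" → "qq" → "qqq"

Answer: "qqq"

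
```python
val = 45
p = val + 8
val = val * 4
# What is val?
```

Trace:
`val = 45` → val = 45
`p = val + 8` → p = 53
`val = val * 4` → val = 180
So val = 180

Answer: 180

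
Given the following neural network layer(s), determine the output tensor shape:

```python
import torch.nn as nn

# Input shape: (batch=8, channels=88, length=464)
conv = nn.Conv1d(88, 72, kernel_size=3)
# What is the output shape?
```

Input: (8, 88, 464) -> Output: (8, 72, 462)

Answer: (8, 72, 462)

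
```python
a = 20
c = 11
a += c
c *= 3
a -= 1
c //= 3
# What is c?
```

Trace:
`a = 20` → a = 20
`c = 11` → c = 11
`a += c` → a = 31
`c *= 3` → c = 33
`a -= 1` → a = 30
`c //= 3` → c = 11
So c = 11

Answer: 11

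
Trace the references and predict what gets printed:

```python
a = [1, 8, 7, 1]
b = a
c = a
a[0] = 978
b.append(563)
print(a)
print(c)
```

Key concept: multiple aliases.
Step by step:
`a = [1, 8, 7, 1]` → a = [1, 8, 7, 1]
`b = a` → b = [1, 8, 7, 1] (same object as a)
`c = a` → c = [1, 8, 7, 1] (same object as a, b)
`a[0] = 978` → a = [978, 8, 7, 1] (same object as b, c); b = [978, 8, 7, 1] (same object as a, c); c = [978, 8, 7, 1] (same object as a, b)
`b.append(563)` → a = [978, 8, 7, 1, 563] (same object as b, c); b = [978, 8, 7, 1, 563] (same object as a, c); c = [978, 8, 7, 1, 563] (same object as a, b)
`print(a)` → prints [978, 8, 7, 1, 563]
`print(c)` → prints [978, 8, 7, 1, 563]

Answer:
[978, 8, 7, 1, 563]
[978, 8, 7, 1, 563]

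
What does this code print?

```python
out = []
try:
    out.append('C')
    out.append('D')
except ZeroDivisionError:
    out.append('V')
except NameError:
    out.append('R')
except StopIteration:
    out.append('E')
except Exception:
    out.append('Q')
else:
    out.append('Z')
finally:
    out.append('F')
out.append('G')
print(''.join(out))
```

Execution trace: 'C' (try body) → 'D' (try body, no exception) → 'Z' (else) → 'F' (finally) → 'G' (after the try/except). Output: CDZFG

Answer: CDZFG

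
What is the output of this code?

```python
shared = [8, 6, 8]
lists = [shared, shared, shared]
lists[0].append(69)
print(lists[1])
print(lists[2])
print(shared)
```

Key concept: list of same reference.
Step by step:
`shared = [8, 6, 8]` → shared = [8, 6, 8]
`lists = [shared, shared, shared]` → lists = [[8, 6, 8], [8, 6, 8], [8, 6, 8]]
`lists[0].append(69)` → shared = [8, 6, 8, 69]; lists = [[8, 6, 8, 69], [8, 6, 8, 69], [8, 6, 8, 69]]
`print(lists[1])` → prints [8, 6, 8, 69]
`print(lists[2])` → prints [8, 6, 8, 69]
`print(shared)` → prints [8, 6, 8, 69]

Answer:
[8, 6, 8, 69]
[8, 6, 8, 69]
[8, 6, 8, 69]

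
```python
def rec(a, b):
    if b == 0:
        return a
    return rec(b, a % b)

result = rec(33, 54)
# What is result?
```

rec(33, 54) -> rec(54, 33) -> rec(33, 21) -> rec(21, 12) -> rec(12, 9) -> rec(9, 3) -> rec(3, 0) -> 3

Answer: 3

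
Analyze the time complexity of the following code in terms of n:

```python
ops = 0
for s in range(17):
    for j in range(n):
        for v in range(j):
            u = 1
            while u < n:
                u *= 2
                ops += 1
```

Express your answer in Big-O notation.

Each loop level contributes: 1 × n × n × log n. Multiplying the contributions gives O(n^2 log n).

Answer: O(n^2 log n)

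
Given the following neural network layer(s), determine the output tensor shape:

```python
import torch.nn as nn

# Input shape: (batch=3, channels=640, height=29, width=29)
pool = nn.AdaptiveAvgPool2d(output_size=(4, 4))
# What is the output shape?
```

Input: (3, 640, 29, 29) -> Output: (3, 640, 4, 4)

Answer: (3, 640, 4, 4)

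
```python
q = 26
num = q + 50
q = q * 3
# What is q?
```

Trace:
`q = 26` → q = 26
`num = q + 50` → num = 76
`q = q * 3` → q = 78
So q = 78

Answer: 78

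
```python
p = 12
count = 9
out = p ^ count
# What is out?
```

Trace:
`p = 12` → p = 12
`count = 9` → count = 9
`out = p ^ count` → out = 5
So out = 5

Answer: 5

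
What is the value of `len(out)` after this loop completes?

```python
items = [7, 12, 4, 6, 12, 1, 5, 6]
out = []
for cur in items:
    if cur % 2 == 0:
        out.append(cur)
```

Count even numbers in [7, 12, 4, 6, 12, 1, 5, 6]
`out` takes the values: [] → [12] → [12, 4] → [12, 4, 6] → [12, 4, 6, 12] → [12, 4, 6, 12, 6]
So `len(out)` = 5

Answer: 5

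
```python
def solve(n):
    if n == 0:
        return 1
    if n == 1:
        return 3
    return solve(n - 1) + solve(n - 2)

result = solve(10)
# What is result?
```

Build up from base cases: solve(0)=1, solve(1)=3, solve(2)=4, solve(3)=7, solve(4)=11, solve(5)=18, solve(6)=29, ..., solve(10)=199

Answer: 199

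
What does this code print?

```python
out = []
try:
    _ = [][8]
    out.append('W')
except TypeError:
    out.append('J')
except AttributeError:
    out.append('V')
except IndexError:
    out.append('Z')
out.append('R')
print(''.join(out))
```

Execution trace: 'Z' (except IndexError) → 'R' (after the try/except). Output: ZR

Answer: ZR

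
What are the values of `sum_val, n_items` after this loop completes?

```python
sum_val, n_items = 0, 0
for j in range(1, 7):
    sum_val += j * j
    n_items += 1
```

Sum of squares and count
`sum_val, n_items` takes the values: (0, 0) → (1, 0) → (1, 1) → (5, 1) → (5, 2) → (14, 2) → (14, 3) → (30, 3) → (30, 4) → (55, 4) → (55, 5) → (91, 5) → (91, 6)

Answer: 91, 6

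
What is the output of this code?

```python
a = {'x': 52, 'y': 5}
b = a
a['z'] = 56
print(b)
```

Key concept: dict aliasing.
Step by step:
`a = {'x': 52, 'y': 5}` → a = {'x': 52, 'y': 5}
`b = a` → b = {'x': 52, 'y': 5} (same object as a)
`a['z'] = 56` → a = {'x': 52, 'y': 5, 'z': 56} (same object as b); b = {'x': 52, 'y': 5, 'z': 56} (same object as a)
`print(b)` → prints {'x': 52, 'y': 5, 'z': 56}

Answer: {'x': 52, 'y': 5, 'z': 56}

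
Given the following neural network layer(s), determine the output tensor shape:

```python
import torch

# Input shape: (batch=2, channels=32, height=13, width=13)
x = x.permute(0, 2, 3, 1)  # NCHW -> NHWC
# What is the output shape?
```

Input: (2, 32, 13, 13) -> Output: (2, 13, 13, 32)

Answer: (2, 13, 13, 32)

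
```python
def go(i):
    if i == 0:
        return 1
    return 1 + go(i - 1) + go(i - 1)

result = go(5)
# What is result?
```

go(i) = 1 + 2·go(i-1), go(0)=1. Closed form: (1+1)·2^5 - 1 = 63.

Answer: 63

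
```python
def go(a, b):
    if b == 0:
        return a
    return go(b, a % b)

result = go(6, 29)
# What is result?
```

go(6, 29) -> go(29, 6) -> go(6, 5) -> go(5, 1) -> go(1, 0) -> 1

Answer: 1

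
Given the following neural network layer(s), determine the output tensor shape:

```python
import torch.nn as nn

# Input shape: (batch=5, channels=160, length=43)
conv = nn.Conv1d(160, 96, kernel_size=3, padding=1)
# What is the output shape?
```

Input: (5, 160, 43) -> Output: (5, 96, 43)

Answer: (5, 96, 43)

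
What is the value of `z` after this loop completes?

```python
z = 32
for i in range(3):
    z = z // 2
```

Halve 3 times: 32 // 2^3 = 4
`z` takes the values: 32 → 16 → 8 → 4

Answer: 4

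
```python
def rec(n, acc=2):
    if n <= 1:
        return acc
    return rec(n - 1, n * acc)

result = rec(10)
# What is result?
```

Accumulator trace (n, acc): (10, 2) -> (9, 20) -> (8, 180) -> (7, 1440) -> (6, 10080) -> (5, 60480) -> (4, 302400) -> (3, 1209600) -> (2, 3628800) -> (1, 7257600) -> return 7257600

Answer: 7257600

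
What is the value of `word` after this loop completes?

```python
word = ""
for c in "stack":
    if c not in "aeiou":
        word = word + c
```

Remove vowels from 'stack'
`word` takes the values: "" → "s" → "st" → "stc" → "stck"

Answer: "stck"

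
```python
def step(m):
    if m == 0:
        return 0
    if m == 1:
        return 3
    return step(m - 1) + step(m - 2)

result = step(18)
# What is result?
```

Build up from base cases: step(0)=0, step(1)=3, step(2)=3, step(3)=6, step(4)=9, step(5)=15, step(6)=24, ..., step(18)=7752

Answer: 7752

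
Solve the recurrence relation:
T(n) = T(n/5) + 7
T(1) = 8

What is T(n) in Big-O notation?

Each step divides n by 5 and adds 7. After log_5(n) steps we reach T(1)=8. So T(n) = 7·log_5(n) + 8 = O(log n).

Answer: O(log n)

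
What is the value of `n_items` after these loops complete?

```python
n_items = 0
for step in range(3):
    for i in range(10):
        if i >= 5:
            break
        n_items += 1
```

Inner breaks at 5, outer runs 3 times
`n_items` takes the values: 0 → 1 → 2 → 3 → 4 → 5 → 6 → 7 → 8 → 9 → 10 → 11 → 12 → 13 → 14 → 15

Answer: 15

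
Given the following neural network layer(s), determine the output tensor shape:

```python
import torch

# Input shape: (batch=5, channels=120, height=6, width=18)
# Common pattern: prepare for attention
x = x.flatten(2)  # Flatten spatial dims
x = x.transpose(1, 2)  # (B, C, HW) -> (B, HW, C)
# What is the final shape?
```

Input: (5, 120, 6, 18) -> after flatten(2): (5, 120, 108) -> Output: (5, 108, 120)

Answer: (5, 108, 120)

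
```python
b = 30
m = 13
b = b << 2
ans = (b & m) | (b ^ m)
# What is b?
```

Trace:
`b = 30` → b = 30
`m = 13` → m = 13
`b = b << 2` → b = 120
`ans = (b & m) | (b ^ m)` → ans = 125
So b = 120

Answer: 120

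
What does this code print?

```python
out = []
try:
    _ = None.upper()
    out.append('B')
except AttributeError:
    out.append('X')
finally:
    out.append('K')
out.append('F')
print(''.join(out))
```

Execution trace: 'X' (except AttributeError) → 'K' (finally) → 'F' (after the try/except). Output: XKF

Answer: XKF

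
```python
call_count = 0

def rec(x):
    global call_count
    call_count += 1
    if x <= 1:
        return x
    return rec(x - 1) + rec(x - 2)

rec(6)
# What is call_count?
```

Calls(x) = 1 + Calls(x-1) + Calls(x-2); Calls(0)=Calls(1)=1. For x=6 this gives 25.

Answer: 25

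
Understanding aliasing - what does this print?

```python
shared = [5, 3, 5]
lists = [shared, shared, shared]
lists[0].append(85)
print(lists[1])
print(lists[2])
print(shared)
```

Key concept: list of same reference.
Step by step:
`shared = [5, 3, 5]` → shared = [5, 3, 5]
`lists = [shared, shared, shared]` → lists = [[5, 3, 5], [5, 3, 5], [5, 3, 5]]
`lists[0].append(85)` → shared = [5, 3, 5, 85]; lists = [[5, 3, 5, 85], [5, 3, 5, 85], [5, 3, 5, 85]]
`print(lists[1])` → prints [5, 3, 5, 85]
`print(lists[2])` → prints [5, 3, 5, 85]
`print(shared)` → prints [5, 3, 5, 85]

Answer:
[5, 3, 5, 85]
[5, 3, 5, 85]
[5, 3, 5, 85]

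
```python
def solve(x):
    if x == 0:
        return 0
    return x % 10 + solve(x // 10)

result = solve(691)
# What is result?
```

Sum of digits of 691: 1 + 9 + 6 = 16

Answer: 16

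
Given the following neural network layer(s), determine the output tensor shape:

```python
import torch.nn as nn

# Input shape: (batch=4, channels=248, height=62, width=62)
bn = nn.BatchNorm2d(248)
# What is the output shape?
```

Input: (4, 248, 62, 62) -> Output: (4, 248, 62, 62)

Answer: (4, 248, 62, 62)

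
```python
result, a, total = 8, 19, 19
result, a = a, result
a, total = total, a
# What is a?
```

Trace:
`result, a, total = 8, 19, 19` → result = 8; a = 19; total = 19
`result, a = a, result` → result = 19; a = 8
`a, total = total, a` → a = 19; total = 8
So a = 19

Answer: 19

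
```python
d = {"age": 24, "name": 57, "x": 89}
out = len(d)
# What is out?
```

Trace:
`d = {"age": 24, "name": 57, "x": 89}` → d = {'age': 24, 'name': 57, 'x': 89}
`out = len(d)` → out = 3
So out = 3

Answer: 3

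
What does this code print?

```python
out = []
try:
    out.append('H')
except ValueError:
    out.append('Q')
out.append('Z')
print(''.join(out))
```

Execution trace: 'H' (try body, no exception) → 'Z' (after the try/except). Output: HZ

Answer: HZ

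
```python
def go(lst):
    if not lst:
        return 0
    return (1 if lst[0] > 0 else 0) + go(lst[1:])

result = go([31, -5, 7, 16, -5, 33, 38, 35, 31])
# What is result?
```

Count of positive elements in [31, -5, 7, 16, -5, 33, 38, 35, 31] = 7

Answer: 7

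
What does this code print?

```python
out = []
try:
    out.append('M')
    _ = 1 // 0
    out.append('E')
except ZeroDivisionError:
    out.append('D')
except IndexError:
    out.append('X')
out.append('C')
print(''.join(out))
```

Execution trace: 'M' (try body) → 'D' (except ZeroDivisionError) → 'C' (after the try/except). Output: MDC

Answer: MDC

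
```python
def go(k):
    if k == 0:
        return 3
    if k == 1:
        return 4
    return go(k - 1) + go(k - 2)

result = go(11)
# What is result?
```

Build up from base cases: go(0)=3, go(1)=4, go(2)=7, go(3)=11, go(4)=18, go(5)=29, go(6)=47, ..., go(11)=521

Answer: 521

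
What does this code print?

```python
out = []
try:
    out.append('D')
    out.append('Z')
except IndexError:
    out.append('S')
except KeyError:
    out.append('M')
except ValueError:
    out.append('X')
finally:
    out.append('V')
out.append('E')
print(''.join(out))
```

Execution trace: 'D' (try body) → 'Z' (try body, no exception) → 'V' (finally) → 'E' (after the try/except). Output: DZVE

Answer: DZVE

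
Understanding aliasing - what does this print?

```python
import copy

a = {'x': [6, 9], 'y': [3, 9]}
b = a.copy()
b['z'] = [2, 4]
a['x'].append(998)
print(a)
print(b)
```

Key concept: shallow copy of dict with mutable values.
Step by step:
`a = {'x': [6, 9], 'y': [3, 9]}` → a = {'x': [6, 9], 'y': [3, 9]}
`b = a.copy()` → b = {'x': [6, 9], 'y': [3, 9]}
`b['z'] = [2, 4]` → b = {'x': [6, 9], 'y': [3, 9], 'z': [2, 4]}
`a['x'].append(998)` → a = {'x': [6, 9, 998], 'y': [3, 9]}; b = {'x': [6, 9, 998], 'y': [3, 9], 'z': [2, 4]}
`print(a)` → prints {'x': [6, 9, 998], 'y': [3, 9]}
`print(b)` → prints {'x': [6, 9, 998], 'y': [3, 9], 'z': [2, 4]}

Answer:
{'x': [6, 9, 998], 'y': [3, 9]}
{'x': [6, 9, 998], 'y': [3, 9], 'z': [2, 4]}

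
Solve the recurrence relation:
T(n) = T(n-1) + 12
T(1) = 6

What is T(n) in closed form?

Unrolling: T(n) = T(1) + 12·(n-1) = 6 + 12(n-1) = 12n - 6.

Answer: T(n) = 12n - 6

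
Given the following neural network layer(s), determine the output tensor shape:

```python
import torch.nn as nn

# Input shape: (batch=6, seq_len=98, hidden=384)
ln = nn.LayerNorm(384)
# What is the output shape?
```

Input: (6, 98, 384) -> Output: (6, 98, 384)

Answer: (6, 98, 384)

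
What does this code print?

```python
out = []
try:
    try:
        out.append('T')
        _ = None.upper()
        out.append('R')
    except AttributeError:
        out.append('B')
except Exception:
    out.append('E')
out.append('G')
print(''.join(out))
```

Execution trace: 'T' (inner try body) → 'B' (inner except AttributeError) → 'G' (after the try/except). Output: TBG

Answer: TBG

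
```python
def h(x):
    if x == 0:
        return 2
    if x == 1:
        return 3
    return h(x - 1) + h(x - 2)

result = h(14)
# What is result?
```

Build up from base cases: h(0)=2, h(1)=3, h(2)=5, h(3)=8, h(4)=13, h(5)=21, h(6)=34, ..., h(14)=1597

Answer: 1597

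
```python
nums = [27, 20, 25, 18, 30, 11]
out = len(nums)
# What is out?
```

Trace:
`nums = [27, 20, 25, 18, 30, 11]` → nums = [27, 20, 25, 18, 30, 11]
`out = len(nums)` → out = 6
So out = 6

Answer: 6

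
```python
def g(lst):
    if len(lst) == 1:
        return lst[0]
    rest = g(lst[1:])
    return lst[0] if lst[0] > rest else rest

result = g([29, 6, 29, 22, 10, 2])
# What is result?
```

Recursive max over [29, 6, 29, 22, 10, 2] = 29

Answer: 29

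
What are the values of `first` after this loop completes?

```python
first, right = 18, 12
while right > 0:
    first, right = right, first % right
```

GCD of 18 and 12
`first` takes the values: 18 → 12 → 6

Answer: 6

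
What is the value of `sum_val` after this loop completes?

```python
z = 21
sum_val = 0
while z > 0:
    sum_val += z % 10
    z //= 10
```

Sum digits of 21
`sum_val` takes the values: 0 → 1 → 3

Answer: 3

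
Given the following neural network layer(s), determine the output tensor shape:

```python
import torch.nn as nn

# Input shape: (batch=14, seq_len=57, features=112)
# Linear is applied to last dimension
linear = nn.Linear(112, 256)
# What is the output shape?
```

Input: (14, 57, 112) -> Output: (14, 57, 256)

Answer: (14, 57, 256)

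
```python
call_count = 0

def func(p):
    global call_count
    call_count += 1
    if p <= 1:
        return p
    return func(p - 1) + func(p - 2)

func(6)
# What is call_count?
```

Calls(p) = 1 + Calls(p-1) + Calls(p-2); Calls(0)=Calls(1)=1. For p=6 this gives 25.

Answer: 25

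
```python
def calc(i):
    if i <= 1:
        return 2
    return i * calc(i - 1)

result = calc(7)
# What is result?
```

calc(7) = 7 * 6 * 5 * 4 * 3 * 2 * 2 = 10080

Answer: 10080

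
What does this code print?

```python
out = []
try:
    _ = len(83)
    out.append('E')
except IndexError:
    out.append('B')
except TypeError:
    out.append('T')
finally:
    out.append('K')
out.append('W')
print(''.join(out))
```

Execution trace: 'T' (except TypeError) → 'K' (finally) → 'W' (after the try/except). Output: TKW

Answer: TKW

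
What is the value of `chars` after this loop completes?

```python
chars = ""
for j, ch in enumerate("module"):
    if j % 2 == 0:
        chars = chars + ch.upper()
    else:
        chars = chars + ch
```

Uppercase even positions in 'module'
`chars` takes the values: "" → "M" → "Mo" → "MoD" → "MoDu" → "MoDuL" → "MoDuLe"

Answer: "MoDuLe"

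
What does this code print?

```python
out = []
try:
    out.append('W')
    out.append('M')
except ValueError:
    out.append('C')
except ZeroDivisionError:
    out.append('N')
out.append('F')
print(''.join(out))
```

Execution trace: 'W' (try body) → 'M' (try body, no exception) → 'F' (after the try/except). Output: WMF

Answer: WMF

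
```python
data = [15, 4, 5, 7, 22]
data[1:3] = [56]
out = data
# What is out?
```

Trace:
`data = [15, 4, 5, 7, 22]` → data = [15, 4, 5, 7, 22]
`data[1:3] = [56]` → data = [15, 56, 7, 22]
`out = data` → out = [15, 56, 7, 22]
So out = [15, 56, 7, 22]

Answer: [15, 56, 7, 22]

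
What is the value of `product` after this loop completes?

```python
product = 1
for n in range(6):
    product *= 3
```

3^6 = 729
`product` takes the values: 1 → 3 → 9 → 27 → 81 → 243 → 729

Answer: 729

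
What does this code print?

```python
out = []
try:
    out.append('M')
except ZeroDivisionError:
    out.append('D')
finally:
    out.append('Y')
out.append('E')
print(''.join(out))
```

Execution trace: 'M' (try body, no exception) → 'Y' (finally) → 'E' (after the try/except). Output: MYE

Answer: MYE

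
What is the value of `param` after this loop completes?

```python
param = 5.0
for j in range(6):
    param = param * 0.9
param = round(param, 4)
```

Exponential decay: 5.0 * 0.9^6
`param` takes the values: 5.0 → 4.5 → 4.05 → 3.645 → 3.2805 → 2.95245 → 2.657205 → 2.6572

Answer: 2.6572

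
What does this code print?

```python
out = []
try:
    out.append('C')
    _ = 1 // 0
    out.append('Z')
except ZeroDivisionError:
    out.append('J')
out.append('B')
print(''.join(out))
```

Execution trace: 'C' (try body) → 'J' (except ZeroDivisionError) → 'B' (after the try/except). Output: CJB

Answer: CJB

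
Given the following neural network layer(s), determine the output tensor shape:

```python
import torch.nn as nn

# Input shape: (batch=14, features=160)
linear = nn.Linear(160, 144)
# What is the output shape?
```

Input: (14, 160) -> Output: (14, 144)

Answer: (14, 144)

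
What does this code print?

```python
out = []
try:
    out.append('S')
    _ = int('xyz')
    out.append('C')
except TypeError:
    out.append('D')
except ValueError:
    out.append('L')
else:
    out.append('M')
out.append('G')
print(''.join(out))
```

Execution trace: 'S' (try body) → 'L' (except ValueError) → 'G' (after the try/except). Output: SLG

Answer: SLG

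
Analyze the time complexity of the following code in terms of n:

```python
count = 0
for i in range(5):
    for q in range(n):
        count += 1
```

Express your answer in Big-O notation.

Each loop level contributes: 1 × n. Multiplying the contributions gives O(n).

Answer: O(n)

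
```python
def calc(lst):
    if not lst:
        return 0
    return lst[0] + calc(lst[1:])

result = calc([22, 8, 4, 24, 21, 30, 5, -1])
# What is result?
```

22 + 8 + 4 + 24 + 21 + 30 + 5 + (-1) + 0 = 113

Answer: 113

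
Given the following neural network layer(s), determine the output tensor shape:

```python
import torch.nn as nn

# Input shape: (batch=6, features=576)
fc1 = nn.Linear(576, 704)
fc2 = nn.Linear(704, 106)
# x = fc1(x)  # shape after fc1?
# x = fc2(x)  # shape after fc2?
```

Input: (6, 576) -> after fc1: (6, 704) -> Output: (6, 106)

Answer: (6, 106)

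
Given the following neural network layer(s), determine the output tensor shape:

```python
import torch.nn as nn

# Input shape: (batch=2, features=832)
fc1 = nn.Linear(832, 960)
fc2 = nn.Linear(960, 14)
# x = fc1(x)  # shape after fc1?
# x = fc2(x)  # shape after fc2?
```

Input: (2, 832) -> after fc1: (2, 960) -> Output: (2, 14)

Answer: (2, 14)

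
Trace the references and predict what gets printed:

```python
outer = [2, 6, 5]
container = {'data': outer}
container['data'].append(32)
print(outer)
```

Key concept: dict holds reference to list.
Step by step:
`outer = [2, 6, 5]` → outer = [2, 6, 5]
`container = {'data': outer}` → container = {'data': [2, 6, 5]}
`container['data'].append(32)` → outer = [2, 6, 5, 32]; container = {'data': [2, 6, 5, 32]}
`print(outer)` → prints [2, 6, 5, 32]

Answer: [2, 6, 5, 32]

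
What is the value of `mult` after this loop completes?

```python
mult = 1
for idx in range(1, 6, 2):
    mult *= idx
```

Product of 1, 3, 5, ... up to 5
`mult` takes the values: 1 → 3 → 15

Answer: 15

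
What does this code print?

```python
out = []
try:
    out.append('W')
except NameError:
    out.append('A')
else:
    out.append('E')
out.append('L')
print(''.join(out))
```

Execution trace: 'W' (try body, no exception) → 'E' (else) → 'L' (after the try/except). Output: WEL

Answer: WEL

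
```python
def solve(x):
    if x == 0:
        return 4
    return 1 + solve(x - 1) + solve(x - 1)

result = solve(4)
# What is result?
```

solve(x) = 1 + 2·solve(x-1), solve(0)=4. Closed form: (4+1)·2^4 - 1 = 79.

Answer: 79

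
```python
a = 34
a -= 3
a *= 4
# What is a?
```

Trace:
`a = 34` → a = 34
`a -= 3` → a = 31
`a *= 4` → a = 124
So a = 124

Answer: 124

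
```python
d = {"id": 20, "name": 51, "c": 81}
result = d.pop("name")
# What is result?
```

Trace:
`d = {"id": 20, "name": 51, "c": 81}` → d = {'id': 20, 'name': 51, 'c': 81}
`result = d.pop("name")` → d = {'id': 20, 'c': 81}; result = 51
So result = 51

Answer: 51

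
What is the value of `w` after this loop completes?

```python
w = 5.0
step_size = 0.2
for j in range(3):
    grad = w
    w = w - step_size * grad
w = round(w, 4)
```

Gradient descent: w = 5.0 * (1 - 0.2)^3
`w` takes the values: 5.0 → 4.0 → 3.2 → 2.56

Answer: 2.56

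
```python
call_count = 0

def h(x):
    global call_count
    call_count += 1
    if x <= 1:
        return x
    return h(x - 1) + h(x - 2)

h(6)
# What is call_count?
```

Calls(x) = 1 + Calls(x-1) + Calls(x-2); Calls(0)=Calls(1)=1. For x=6 this gives 25.

Answer: 25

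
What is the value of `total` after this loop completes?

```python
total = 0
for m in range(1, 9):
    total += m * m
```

Sum of squares 1² to 8² = 204
`total` takes the values: 0 → 1 → 5 → 14 → 30 → 55 → 91 → 140 → 204

Answer: 204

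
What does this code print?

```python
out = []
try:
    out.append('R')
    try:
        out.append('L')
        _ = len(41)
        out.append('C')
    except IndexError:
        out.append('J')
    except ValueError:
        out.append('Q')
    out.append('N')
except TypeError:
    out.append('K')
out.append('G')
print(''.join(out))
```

Execution trace: 'R' (try body) → 'L' (inner try body) → 'K' (except TypeError) → 'G' (after the try/except). Output: RLKG

Answer: RLKG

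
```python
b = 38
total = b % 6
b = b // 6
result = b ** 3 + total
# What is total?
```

Trace:
`b = 38` → b = 38
`total = b % 6` → total = 2
`b = b // 6` → b = 6
`result = b ** 3 + total` → result = 218
So total = 2

Answer: 2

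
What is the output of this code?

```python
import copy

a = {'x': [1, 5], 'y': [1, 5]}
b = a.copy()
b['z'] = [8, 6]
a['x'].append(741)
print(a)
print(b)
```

Key concept: shallow copy of dict with mutable values.
Step by step:
`a = {'x': [1, 5], 'y': [1, 5]}` → a = {'x': [1, 5], 'y': [1, 5]}
`b = a.copy()` → b = {'x': [1, 5], 'y': [1, 5]}
`b['z'] = [8, 6]` → b = {'x': [1, 5], 'y': [1, 5], 'z': [8, 6]}
`a['x'].append(741)` → a = {'x': [1, 5, 741], 'y': [1, 5]}; b = {'x': [1, 5, 741], 'y': [1, 5], 'z': [8, 6]}
`print(a)` → prints {'x': [1, 5, 741], 'y': [1, 5]}
`print(b)` → prints {'x': [1, 5, 741], 'y': [1, 5], 'z': [8, 6]}

Answer:
{'x': [1, 5, 741], 'y': [1, 5]}
{'x': [1, 5, 741], 'y': [1, 5], 'z': [8, 6]}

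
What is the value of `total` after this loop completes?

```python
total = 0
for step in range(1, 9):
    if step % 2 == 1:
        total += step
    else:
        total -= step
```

Add odd, subtract even
`total` takes the values: 0 → 1 → -1 → 2 → -2 → 3 → -3 → 4 → -4

Answer: -4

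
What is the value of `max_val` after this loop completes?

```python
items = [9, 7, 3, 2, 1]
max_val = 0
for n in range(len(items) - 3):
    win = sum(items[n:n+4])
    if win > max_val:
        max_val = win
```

Max sum of 4-element window in [9, 7, 3, 2, 1]
`max_val` takes the values: 0 → 21

Answer: 21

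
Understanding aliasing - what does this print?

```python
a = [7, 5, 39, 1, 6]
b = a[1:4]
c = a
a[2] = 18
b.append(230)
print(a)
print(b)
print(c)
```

Key concept: slice vs alias.
Step by step:
`a = [7, 5, 39, 1, 6]` → a = [7, 5, 39, 1, 6]
`b = a[1:4]` → b = [5, 39, 1]
`c = a` → c = [7, 5, 39, 1, 6] (same object as a)
`a[2] = 18` → a = [7, 5, 18, 1, 6] (same object as c); c = [7, 5, 18, 1, 6] (same object as a)
`b.append(230)` → b = [5, 39, 1, 230]
`print(a)` → prints [7, 5, 18, 1, 6]
`print(b)` → prints [5, 39, 1, 230]
`print(c)` → prints [7, 5, 18, 1, 6]

Answer:
[7, 5, 18, 1, 6]
[5, 39, 1, 230]
[7, 5, 18, 1, 6]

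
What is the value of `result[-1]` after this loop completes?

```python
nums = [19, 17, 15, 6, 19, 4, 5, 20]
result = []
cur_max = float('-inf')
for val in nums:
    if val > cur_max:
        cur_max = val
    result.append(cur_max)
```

Running max ends at 20
`result` takes the values: [] → [19] → [19, 19] → [19, 19, 19] → [19, 19, 19, 19] → [19, 19, 19, 19, 19] → [19, 19, 19, 19, 19, 19] → [19, 19, 19, 19, 19, 19, 19] → [19, 19, 19, 19, 19, 19, 19, 20]
So `result[-1]` = 20

Answer: 20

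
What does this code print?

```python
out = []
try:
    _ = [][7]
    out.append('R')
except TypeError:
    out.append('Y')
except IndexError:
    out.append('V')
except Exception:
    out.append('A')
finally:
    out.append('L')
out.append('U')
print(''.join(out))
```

Execution trace: 'V' (except IndexError) → 'L' (finally) → 'U' (after the try/except). Output: VLU

Answer: VLU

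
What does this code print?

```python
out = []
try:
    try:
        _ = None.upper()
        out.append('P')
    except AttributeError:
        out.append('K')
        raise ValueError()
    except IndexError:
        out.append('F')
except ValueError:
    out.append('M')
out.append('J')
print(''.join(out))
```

Execution trace: 'K' (inner except AttributeError) → 'M' (outer except ValueError) → 'J' (after the try/except). Output: KMJ

Answer: KMJ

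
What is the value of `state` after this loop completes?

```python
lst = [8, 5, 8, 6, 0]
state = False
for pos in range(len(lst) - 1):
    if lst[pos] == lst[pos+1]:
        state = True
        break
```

Check consecutive duplicates in [8, 5, 8, 6, 0]
`state` takes the values: False

Answer: False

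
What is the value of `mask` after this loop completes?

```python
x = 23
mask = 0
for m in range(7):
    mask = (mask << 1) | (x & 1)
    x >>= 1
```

Reverse lowest 7 bits of 23
`mask` takes the values: 0 → 1 → 3 → 7 → 14 → 29 → 58 → 116

Answer: 116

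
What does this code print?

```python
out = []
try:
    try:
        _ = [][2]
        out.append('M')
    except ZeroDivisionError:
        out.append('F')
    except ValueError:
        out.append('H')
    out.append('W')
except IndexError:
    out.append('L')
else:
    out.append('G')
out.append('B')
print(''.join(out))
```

Execution trace: 'L' (except IndexError) → 'B' (after the try/except). Output: LB

Answer: LB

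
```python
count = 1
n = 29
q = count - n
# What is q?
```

Trace:
`count = 1` → count = 1
`n = 29` → n = 29
`q = count - n` → q = -28
So q = -28

Answer: -28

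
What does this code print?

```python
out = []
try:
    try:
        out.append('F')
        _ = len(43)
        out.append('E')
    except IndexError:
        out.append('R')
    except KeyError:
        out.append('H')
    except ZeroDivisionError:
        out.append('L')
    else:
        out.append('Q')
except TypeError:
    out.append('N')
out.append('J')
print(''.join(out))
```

Execution trace: 'F' (try body) → 'N' (outer except TypeError) → 'J' (after the try/except). Output: FNJ

Answer: FNJ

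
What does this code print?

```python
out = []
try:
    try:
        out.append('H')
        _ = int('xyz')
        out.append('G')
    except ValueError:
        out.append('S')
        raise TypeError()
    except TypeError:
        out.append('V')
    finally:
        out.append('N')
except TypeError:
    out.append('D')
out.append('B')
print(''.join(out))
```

Execution trace: 'H' (inner try body) → 'S' (inner except ValueError) → 'N' (inner finally) → 'D' (outer except TypeError) → 'B' (after the try/except). Output: HSNDB

Answer: HSNDB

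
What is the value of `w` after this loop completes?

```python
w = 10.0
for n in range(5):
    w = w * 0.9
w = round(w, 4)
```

Exponential decay: 10.0 * 0.9^5
`w` takes the values: 10.0 → 9.0 → 8.1 → 7.29 → 6.561 → 5.9049

Answer: 5.9049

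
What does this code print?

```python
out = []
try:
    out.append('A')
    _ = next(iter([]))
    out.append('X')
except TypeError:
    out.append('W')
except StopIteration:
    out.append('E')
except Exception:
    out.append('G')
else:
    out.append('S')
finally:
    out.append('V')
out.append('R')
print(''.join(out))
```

Execution trace: 'A' (try body) → 'E' (except StopIteration) → 'V' (finally) → 'R' (after the try/except). Output: AEVR

Answer: AEVR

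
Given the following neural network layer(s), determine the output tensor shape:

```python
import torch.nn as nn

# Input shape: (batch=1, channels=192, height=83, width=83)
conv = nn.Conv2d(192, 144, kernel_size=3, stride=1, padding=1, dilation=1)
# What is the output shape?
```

Input: (1, 192, 83, 83) -> Output: (1, 144, 83, 83)

Answer: (1, 144, 83, 83)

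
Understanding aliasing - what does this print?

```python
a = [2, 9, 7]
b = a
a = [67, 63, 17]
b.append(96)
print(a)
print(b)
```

Key concept: rebinding vs mutation: a is rebound to a new list, b still points at the original.
Step by step:
`a = [2, 9, 7]` → a = [2, 9, 7]
`b = a` → b = [2, 9, 7] (same object as a)
`a = [67, 63, 17]` → a = [67, 63, 17]
`b.append(96)` → b = [2, 9, 7, 96]
`print(a)` → prints [67, 63, 17]
`print(b)` → prints [2, 9, 7, 96]

Answer:
[67, 63, 17]
[2, 9, 7, 96]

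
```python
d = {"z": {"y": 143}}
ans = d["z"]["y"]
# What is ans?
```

Trace:
`d = {"z": {"y": 143}}` → d = {'z': {'y': 143}}
`ans = d["z"]["y"]` → ans = 143
So ans = 143

Answer: 143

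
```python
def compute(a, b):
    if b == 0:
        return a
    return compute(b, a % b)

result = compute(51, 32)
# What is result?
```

compute(51, 32) -> compute(32, 19) -> compute(19, 13) -> compute(13, 6) -> compute(6, 1) -> compute(1, 0) -> 1

Answer: 1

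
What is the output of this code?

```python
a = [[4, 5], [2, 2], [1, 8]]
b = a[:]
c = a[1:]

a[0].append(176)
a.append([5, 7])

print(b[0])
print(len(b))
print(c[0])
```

Key concept: slice with nested mutation.
Step by step:
`a = [[4, 5], [2, 2], [1, 8]]` → a = [[4, 5], [2, 2], [1, 8]]
`b = a[:]` → b = [[4, 5], [2, 2], [1, 8]]
`c = a[1:]` → c = [[2, 2], [1, 8]]
`a[0].append(176)` → a = [[4, 5, 176], [2, 2], [1, 8]]; b = [[4, 5, 176], [2, 2], [1, 8]]
`a.append([5, 7])` → a = [[4, 5, 176], [2, 2], [1, 8], [5, 7]]
`print(b[0])` → prints [4, 5, 176]
`print(len(b))` → prints 3
`print(c[0])` → prints [2, 2]

Answer:
[4, 5, 176]
3
[2, 2]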